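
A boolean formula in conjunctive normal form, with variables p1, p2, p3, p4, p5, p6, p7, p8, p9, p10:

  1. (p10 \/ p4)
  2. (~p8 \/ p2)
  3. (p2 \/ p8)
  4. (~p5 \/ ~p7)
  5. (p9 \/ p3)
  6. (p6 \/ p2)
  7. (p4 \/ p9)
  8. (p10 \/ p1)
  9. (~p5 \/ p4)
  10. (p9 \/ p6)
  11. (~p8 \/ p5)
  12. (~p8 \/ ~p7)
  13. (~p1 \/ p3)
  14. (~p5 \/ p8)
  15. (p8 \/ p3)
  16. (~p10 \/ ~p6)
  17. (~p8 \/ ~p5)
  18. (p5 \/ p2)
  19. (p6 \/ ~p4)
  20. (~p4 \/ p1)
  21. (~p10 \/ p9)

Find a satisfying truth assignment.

p1=1  p2=1  p3=1  p4=0  p5=0  p6=0  p7=0  p8=0  p9=1  p10=1

Pure literal: p2 appears only positively; assign p2 = True.
Pure literal: p3 appears only positively; assign p3 = True.
Branch on p1: take p1 = True.
Set p4 = False and propagate.
  then p10 is forced to True.
  then p9 is forced to True.
  then p5 is forced to False.
  then p8 is forced to False.
  then p6 is forced to False.
p7 is now unconstrained; take p7 = False.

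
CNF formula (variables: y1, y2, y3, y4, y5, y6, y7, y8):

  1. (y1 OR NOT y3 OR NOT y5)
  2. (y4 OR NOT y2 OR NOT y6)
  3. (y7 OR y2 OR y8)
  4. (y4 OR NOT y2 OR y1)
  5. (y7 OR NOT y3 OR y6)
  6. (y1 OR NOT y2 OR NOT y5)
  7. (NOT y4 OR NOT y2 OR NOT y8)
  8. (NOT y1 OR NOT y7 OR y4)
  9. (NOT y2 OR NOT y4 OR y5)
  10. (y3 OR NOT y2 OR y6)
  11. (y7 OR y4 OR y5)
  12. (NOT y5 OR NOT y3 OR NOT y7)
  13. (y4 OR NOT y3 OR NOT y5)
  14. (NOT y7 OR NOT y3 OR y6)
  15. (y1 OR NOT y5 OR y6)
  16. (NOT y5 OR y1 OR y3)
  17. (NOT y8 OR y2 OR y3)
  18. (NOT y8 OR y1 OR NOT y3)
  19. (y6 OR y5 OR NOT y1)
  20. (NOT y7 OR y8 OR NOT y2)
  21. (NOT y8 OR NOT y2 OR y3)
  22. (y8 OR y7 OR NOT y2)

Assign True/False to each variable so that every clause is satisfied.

y1=True, y2=False, y3=True, y4=True, y5=True, y6=True, y7=False, y8=True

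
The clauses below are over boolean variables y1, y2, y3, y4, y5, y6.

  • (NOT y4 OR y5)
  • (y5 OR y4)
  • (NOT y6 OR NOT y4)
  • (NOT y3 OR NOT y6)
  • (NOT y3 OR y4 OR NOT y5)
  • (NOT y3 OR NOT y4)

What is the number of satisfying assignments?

Case analysis on y4 and y3:
  y4=1, y3=1: a clause becomes empty — 0.
  y4=1, y3=0: remaining (y1,y2,y5,y6) ∈ {(0,0,1,0); (0,1,1,0); (1,0,1,0); (1,1,1,0)} — 4.
  y4=0, y3=1: a clause becomes empty — 0.
  y4=0, y3=0: forces y5=1; y1, y2, y6 free → 2^3 = 8.
Total: 0 + 4 + 0 + 8 = 12.

12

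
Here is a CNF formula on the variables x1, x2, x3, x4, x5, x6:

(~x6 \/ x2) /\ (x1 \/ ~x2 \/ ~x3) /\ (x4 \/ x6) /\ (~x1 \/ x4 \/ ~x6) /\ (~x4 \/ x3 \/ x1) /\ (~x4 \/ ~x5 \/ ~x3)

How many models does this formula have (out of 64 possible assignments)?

12

Case analysis on x4 and x1:
  x4=1, x1=1: 9 of the 16 assignments to (x2,x3,x5,x6) work.
  x4=1, x1=0: remaining (x2,x3,x5,x6) ∈ {(0,1,0,0)} — 1.
  x4=0, x1=1: a clause becomes empty — 0.
  x4=0, x1=0: remaining (x2,x3,x5,x6) ∈ {(1,0,0,1); (1,0,1,1)} — 2.
Total: 9 + 1 + 0 + 2 = 12.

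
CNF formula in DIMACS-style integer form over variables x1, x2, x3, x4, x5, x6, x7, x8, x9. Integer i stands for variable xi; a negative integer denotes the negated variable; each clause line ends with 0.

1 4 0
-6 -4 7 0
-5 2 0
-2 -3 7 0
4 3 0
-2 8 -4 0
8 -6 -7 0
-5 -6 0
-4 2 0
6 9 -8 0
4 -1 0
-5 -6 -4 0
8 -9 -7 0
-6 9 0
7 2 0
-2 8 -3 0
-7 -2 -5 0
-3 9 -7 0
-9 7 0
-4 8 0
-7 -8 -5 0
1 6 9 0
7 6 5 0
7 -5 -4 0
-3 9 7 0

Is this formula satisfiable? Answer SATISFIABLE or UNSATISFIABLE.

Set x1 = False and propagate.
  then x4 is forced to True.
  then x2 is forced to True.
  then x8 is forced to True.
Branch on x3: take x3 = True.
  then x7 is forced to True.
  then x5 is forced to False.
  then x9 is forced to True.
x6 is now unconstrained; take x6 = True.
Every clause has at least one true literal under this assignment.
So x1=F, x2=T, x3=T, x4=T, x5=F, x6=T, x7=T, x8=T, x9=T is a satisfying assignment.

SATISFIABLE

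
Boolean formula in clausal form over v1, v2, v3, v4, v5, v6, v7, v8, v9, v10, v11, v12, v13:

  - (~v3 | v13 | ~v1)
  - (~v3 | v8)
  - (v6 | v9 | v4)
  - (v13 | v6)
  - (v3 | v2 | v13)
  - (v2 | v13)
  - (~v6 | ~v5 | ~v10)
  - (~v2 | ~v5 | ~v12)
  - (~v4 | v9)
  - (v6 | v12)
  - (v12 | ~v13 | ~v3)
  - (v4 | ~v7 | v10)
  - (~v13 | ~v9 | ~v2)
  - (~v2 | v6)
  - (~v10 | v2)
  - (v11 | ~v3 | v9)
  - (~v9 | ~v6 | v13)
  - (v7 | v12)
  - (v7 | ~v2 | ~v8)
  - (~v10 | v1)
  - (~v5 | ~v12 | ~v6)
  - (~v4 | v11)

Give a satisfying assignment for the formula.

v1=True, v2=False, v3=False, v4=True, v5=False, v6=True, v7=True, v8=True, v9=True, v10=False, v11=True, v12=False, v13=True

Pure literal: v5 appears only negated; assign v5 = False.
Pure literal: v11 appears only positively; assign v11 = True.
Branch on v1: take v1 = True.
The remaining clauses are satisfied by v2 = False, v3 = False, v4 = True, v6 = True, v7 = True, v8 = True, v9 = True, v10 = False, v12 = False, v13 = True.
Every clause has at least one true literal under this assignment.
Check each clause:
  1. (~v3 | ~v1 | v13) — v13 is true.
  2. (v8 | ~v3) — v8 is true.
  3. (v6 | v9 | v4) — v9 is true.
  4. (v13 | v6) — v13 is true.
  5. (v3 | v2 | v13) — v13 is true.
  6. (v13 | v2) — v13 is true.
  7. (~v6 | ~v10 | ~v5) — ~v5 is true.
  8. (~v12 | ~v2 | ~v5) — ~v5 is true.
  9. (~v4 | v9) — v9 is true.
  10. (v6 | v12) — v6 is true.
  11. (~v3 | v12 | ~v13) — ~v3 is true.
  12. (v4 | v10 | ~v7) — v4 is true.
  13. (~v13 | ~v9 | ~v2) — ~v2 is true.
  14. (~v2 | v6) — v6 is true.
  15. (v2 | ~v10) — ~v10 is true.
  16. (~v3 | v11 | v9) — v9 is true.
  17. (~v9 | ~v6 | v13) — v13 is true.
  18. (v7 | v12) — v7 is true.
  19. (~v2 | v7 | ~v8) — ~v2 is true.
  20. (~v10 | v1) — v1 is true.
  21. (~v5 | ~v12 | ~v6) — ~v5 is true.
  22. (~v4 | v11) — v11 is true.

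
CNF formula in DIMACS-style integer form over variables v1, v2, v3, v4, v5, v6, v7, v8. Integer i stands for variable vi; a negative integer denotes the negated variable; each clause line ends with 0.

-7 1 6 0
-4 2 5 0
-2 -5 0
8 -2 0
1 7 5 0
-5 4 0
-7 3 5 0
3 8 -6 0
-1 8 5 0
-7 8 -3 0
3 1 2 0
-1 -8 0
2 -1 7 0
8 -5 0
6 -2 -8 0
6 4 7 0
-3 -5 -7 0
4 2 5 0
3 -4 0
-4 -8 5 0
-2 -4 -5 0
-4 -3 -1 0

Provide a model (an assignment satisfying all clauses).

Branch on v1: take v1 = False.
Set v2 = False and propagate.
  then v3 is forced to True.
For the remaining variables, v4 = True, v5 = True, v6 = False, v7 = False, v8 = True works.
Every clause has at least one true literal under this assignment.

v1=False, v2=False, v3=True, v4=True, v5=True, v6=False, v7=False, v8=True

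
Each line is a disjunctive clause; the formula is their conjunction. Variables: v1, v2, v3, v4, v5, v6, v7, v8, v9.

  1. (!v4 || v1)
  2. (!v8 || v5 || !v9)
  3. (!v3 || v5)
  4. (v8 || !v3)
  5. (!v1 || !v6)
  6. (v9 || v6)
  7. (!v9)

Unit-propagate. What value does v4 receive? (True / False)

(!v9) is a unit clause: v9 = False.
From (v9 || v6) and v9 = False: v6 = True.
(!v1 || !v6) with v6 = True leaves only !v1, so v1 = False.
(!v4 || v1): since v1 = False, the clause reduces to (!v4). v4 = False.

False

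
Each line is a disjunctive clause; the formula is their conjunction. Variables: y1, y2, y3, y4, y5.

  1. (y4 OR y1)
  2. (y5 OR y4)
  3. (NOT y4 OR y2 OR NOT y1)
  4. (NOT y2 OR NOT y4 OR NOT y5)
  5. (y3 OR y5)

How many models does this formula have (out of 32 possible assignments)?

Case analysis on y4 and y5:
  y4=T, y5=T: remaining (y1,y2,y3) ∈ {(F,F,F); (F,F,T)} — 2.
  y4=T, y5=F: remaining (y1,y2,y3) ∈ {(F,F,T); (F,T,T); (T,T,T)} — 3.
  y4=F, y5=T: remaining (y1,y2,y3) ∈ {(T,F,F); (T,F,T); (T,T,F); (T,T,T)} — 4.
  y4=F, y5=F: a clause becomes empty — 0.
Total: 2 + 3 + 4 + 0 = 9.

9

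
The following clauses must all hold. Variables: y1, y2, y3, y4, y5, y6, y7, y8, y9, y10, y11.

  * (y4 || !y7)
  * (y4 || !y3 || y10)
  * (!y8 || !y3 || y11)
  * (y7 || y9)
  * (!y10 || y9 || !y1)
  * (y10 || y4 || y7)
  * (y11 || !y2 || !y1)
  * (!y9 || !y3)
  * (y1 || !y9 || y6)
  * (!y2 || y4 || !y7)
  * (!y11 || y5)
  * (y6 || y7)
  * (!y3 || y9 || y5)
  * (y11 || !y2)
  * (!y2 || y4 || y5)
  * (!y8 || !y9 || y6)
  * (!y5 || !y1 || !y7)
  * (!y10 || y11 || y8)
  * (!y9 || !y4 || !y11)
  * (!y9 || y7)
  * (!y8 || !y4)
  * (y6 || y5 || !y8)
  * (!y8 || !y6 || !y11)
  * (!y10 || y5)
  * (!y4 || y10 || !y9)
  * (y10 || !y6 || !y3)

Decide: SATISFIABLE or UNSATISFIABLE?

Pure literal: y2 appears only negated; assign y2 = False.
Pure literal: y3 appears only negated; assign y3 = False.
Try y1 = False.
Branch on y4: take y4 = True.
  then y8 is forced to False.
The remaining clauses are satisfied by y5 = False, y6 = True, y7 = True, y9 = False, y10 = False, y11 = False.
So y1 = False, y2 = False, y3 = False, y4 = True, y5 = False, y6 = True, y7 = True, y8 = False, y9 = False, y10 = False, y11 = False is a satisfying assignment.

SATISFIABLE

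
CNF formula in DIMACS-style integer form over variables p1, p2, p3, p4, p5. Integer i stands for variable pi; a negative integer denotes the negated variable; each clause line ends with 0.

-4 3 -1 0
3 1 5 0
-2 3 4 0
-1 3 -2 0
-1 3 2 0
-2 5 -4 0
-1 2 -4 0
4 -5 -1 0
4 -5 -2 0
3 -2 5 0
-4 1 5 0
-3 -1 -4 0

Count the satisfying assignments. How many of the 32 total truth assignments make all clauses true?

10

Case analysis on p1 and p4:
  p1=T, p4=T: a clause becomes empty — 0.
  p1=T, p4=F: remaining (p2,p3,p5) ∈ {(F,T,F); (T,T,F)} — 2.
  p1=F, p4=T: remaining (p2,p3,p5) ∈ {(F,F,T); (F,T,T); (T,F,T); (T,T,T)} — 4.
  p1=F, p4=F: remaining (p2,p3,p5) ∈ {(F,F,T); (F,T,F); (F,T,T); (T,T,F)} — 4.
Total: 0 + 2 + 4 + 4 = 10.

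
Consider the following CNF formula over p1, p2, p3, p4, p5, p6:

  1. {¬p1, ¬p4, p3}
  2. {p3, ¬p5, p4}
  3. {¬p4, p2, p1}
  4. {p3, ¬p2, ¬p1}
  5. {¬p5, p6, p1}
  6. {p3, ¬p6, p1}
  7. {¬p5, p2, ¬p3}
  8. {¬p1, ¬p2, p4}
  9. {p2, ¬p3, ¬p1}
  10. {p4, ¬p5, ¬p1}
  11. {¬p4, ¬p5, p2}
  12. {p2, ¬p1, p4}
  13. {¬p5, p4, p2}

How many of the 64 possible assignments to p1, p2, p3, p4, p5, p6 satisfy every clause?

Case analysis on p1 and p2:
  p1=1, p2=1: remaining (p3,p4,p5,p6) ∈ {(1,1,0,0); (1,1,0,1); (1,1,1,0); (1,1,1,1)} — 4.
  p1=1, p2=0: a clause becomes empty — 0.
  p1=0, p2=1: p4 free; 4 ways for (p3,p5,p6) × 2^1 = 8.
  p1=0, p2=0: remaining (p3,p4,p5,p6) ∈ {(0,0,0,0); (1,0,0,0); (1,0,0,1)} — 3.
Total: 4 + 0 + 8 + 3 = 15.

15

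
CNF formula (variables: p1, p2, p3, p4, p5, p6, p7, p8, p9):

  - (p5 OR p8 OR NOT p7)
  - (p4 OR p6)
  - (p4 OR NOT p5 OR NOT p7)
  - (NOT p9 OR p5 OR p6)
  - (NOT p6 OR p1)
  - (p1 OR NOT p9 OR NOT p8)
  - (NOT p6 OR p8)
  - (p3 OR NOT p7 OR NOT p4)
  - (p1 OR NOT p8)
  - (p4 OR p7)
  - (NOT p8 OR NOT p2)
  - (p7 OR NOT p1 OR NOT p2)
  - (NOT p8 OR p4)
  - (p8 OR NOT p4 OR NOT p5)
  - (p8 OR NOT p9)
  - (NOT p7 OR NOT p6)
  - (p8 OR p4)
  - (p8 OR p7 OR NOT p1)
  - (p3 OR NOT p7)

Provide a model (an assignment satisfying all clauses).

p1=True, p2=False, p3=True, p4=True, p5=True, p6=True, p7=False, p8=True, p9=True

Pure literal: p2 appears only negated; assign p2 = False.
p3 occurs only positively in the remaining clauses — set p3 = True.
Try p1 = True.
Try p4 = True.
Try p5 = True.
  then p8 is forced to True.
For the remaining variables, p6 = True, p7 = False, p9 = True works.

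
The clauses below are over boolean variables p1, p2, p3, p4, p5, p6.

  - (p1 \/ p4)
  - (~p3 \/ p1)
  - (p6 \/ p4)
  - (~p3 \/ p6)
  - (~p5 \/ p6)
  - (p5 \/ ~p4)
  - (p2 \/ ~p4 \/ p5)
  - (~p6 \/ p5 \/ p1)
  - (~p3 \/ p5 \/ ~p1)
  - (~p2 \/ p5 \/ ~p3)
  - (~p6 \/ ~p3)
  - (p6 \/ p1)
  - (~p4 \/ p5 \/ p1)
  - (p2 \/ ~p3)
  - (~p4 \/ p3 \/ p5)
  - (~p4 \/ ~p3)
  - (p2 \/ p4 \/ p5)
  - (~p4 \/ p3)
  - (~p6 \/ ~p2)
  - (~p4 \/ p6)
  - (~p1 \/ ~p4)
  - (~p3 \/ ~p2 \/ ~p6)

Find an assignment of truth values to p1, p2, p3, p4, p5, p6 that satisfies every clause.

p1=True  p2=False  p3=False  p4=False  p5=True  p6=True

Set p1 = True and propagate.
  then p4 is forced to False.
  then p6 is forced to True.
  then p3 is forced to False.
  then p2 is forced to False.
  then p5 is forced to True.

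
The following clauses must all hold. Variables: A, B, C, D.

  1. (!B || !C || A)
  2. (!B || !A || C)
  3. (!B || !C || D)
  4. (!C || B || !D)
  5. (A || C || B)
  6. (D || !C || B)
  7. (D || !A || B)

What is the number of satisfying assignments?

The models are:
  A=0 B=1 C=0 D=0
  A=0 B=1 C=0 D=1
  A=1 B=0 C=0 D=1
  A=1 B=1 C=1 D=1
That's 4 in total.

4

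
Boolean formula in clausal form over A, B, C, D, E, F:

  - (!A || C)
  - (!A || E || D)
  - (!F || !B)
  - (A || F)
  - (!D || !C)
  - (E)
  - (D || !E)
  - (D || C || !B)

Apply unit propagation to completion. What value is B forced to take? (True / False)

False

(E) is a unit clause: E = True.
In (D || !E), !E is now false; D must hold, so D = True.
(!D || !C): since D = True, the clause reduces to (!C). C = False.
In (C || !A), C is now false; !A must hold, so A = False.
From (F || A) and A = False: F = True.
(!B || !F) with F = True leaves only !B, so B = False.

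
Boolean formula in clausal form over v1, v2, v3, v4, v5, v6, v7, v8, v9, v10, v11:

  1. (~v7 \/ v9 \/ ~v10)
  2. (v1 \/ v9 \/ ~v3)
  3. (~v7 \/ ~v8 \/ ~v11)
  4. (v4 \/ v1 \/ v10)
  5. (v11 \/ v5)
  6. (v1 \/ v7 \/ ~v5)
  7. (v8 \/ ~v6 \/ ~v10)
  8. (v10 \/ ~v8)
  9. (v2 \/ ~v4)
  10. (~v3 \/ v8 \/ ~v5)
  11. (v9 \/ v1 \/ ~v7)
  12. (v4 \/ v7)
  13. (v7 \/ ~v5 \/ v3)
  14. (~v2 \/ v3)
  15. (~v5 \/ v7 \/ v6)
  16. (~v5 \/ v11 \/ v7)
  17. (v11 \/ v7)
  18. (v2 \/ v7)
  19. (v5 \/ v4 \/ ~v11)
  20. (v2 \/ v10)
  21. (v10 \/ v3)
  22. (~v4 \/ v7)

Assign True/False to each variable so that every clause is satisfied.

v1 = True, v2 = True, v3 = True, v4 = False, v5 = True, v6 = False, v7 = True, v8 = True, v9 = True, v10 = True, v11 = False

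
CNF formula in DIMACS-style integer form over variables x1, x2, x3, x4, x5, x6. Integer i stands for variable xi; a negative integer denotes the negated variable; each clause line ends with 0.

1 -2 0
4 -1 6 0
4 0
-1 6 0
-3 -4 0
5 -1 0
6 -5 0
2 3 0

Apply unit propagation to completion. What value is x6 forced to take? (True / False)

Unit clause (x4) sets x4 = True.
From (NOT x4 OR NOT x3) and x4 = True: x3 = False.
In (x2 OR x3), x3 is now false; x2 must hold, so x2 = True.
(NOT x2 OR x1): since x2 = True, the clause reduces to (x1). x1 = True.
In (x6 OR NOT x1), NOT x1 is now false; x6 must hold, so x6 = True.

True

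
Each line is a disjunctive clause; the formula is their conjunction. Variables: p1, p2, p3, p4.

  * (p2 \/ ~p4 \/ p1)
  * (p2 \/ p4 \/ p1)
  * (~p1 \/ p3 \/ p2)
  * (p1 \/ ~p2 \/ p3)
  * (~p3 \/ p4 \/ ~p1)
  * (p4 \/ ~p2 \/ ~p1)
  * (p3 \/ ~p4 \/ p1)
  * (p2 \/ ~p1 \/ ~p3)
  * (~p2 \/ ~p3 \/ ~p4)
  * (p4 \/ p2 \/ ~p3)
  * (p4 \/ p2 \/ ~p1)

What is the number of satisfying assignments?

2

Satisfying assignments:
  p1=0 p2=1 p3=1 p4=0
  p1=1 p2=1 p3=0 p4=1
That's 2 in total.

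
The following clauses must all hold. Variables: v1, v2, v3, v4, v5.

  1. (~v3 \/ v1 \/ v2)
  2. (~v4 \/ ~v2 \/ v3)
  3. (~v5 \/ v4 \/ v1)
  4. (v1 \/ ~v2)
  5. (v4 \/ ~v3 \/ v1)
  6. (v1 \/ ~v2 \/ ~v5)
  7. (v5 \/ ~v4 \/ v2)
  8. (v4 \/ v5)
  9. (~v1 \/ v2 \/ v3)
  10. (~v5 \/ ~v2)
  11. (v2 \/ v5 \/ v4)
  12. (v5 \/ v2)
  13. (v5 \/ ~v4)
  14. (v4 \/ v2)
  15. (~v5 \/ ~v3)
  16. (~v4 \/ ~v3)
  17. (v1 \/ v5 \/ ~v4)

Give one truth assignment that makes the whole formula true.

v1=F  v2=F  v3=F  v4=T  v5=T

Set v1 = False and propagate.
  then v2 is forced to False.
  then v3 is forced to False.
  then v5 is forced to True.
  then v4 is forced to True.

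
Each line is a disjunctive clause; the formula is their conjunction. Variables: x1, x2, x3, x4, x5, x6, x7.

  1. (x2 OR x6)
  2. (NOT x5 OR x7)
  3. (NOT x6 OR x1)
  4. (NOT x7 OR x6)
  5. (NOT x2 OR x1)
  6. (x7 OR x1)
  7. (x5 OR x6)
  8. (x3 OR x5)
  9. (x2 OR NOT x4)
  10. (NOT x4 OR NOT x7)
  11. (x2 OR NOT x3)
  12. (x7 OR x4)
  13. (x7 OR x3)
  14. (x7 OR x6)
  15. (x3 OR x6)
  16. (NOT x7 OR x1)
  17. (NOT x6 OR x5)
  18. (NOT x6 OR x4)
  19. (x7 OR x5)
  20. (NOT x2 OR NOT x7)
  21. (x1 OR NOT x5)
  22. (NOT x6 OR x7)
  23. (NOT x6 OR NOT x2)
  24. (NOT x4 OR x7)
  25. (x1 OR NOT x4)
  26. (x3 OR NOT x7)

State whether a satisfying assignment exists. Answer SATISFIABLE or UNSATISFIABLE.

UNSATISFIABLE

x7 = True:
  propagation gives x6=True, x1=True, x4=False; an empty clause results — contradiction.
x7 = False:
  propagation gives x5=False; an empty clause results — contradiction.
Every branch closes, so no satisfying assignment exists.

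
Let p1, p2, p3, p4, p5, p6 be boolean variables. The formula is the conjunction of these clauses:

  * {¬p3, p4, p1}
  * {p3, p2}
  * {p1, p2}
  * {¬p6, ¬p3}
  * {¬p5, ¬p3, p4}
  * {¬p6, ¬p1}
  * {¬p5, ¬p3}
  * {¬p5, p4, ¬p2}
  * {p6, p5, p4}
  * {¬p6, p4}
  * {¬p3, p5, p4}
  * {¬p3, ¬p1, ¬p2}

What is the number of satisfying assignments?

Case analysis on p3 and p4:
  p3=T, p4=T: remaining (p1,p2,p5,p6) ∈ {(F,T,F,F); (T,F,F,F)} — 2.
  p3=T, p4=F: a clause becomes empty — 0.
  p3=F, p4=T: p5 free; 3 ways for (p1,p2,p6) × 2^1 = 6.
  p3=F, p4=F: a clause becomes empty — 0.
Total: 2 + 0 + 6 + 0 = 8.

8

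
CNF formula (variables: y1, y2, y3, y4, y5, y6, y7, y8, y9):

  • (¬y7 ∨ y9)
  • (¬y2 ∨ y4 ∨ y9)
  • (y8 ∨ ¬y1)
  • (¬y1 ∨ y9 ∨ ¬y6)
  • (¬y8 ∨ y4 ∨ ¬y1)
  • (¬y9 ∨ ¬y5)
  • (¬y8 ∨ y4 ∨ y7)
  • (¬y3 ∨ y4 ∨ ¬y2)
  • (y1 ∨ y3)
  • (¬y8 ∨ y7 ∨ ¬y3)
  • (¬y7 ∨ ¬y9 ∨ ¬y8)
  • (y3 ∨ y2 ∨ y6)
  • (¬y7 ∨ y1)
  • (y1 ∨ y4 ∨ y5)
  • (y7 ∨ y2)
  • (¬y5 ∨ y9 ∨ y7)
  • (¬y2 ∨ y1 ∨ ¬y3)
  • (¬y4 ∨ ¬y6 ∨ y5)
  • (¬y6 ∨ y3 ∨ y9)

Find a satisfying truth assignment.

Set y1 = True and propagate.
  then y8 is forced to True.
  then y4 is forced to True.
For the remaining variables, y2 = True, y3 = False, y5 = False, y6 = False, y7 = False, y9 = True works.
Every clause has at least one true literal under this assignment.

y1 = T, y2 = T, y3 = F, y4 = T, y5 = F, y6 = F, y7 = F, y8 = T, y9 = T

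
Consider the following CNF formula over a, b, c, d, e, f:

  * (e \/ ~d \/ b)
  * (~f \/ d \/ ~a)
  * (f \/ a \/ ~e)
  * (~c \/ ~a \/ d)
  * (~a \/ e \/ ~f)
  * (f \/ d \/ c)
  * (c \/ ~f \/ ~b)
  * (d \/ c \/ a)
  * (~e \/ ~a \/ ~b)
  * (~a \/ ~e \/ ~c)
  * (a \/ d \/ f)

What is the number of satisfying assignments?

Case analysis on a and d:
  a=T, d=T: remaining (b,c,e,f) ∈ {(F,F,T,F); (F,F,T,T); (T,F,F,F); (T,T,F,F)} — 4.
  a=T, d=F: a clause becomes empty — 0.
  a=F, d=T: 6 of the 16 assignments to (b,c,e,f) work.
  a=F, d=F: remaining (b,c,e,f) ∈ {(F,T,F,T); (F,T,T,T); (T,T,F,T); (T,T,T,T)} — 4.
Total: 4 + 0 + 6 + 4 = 14.

14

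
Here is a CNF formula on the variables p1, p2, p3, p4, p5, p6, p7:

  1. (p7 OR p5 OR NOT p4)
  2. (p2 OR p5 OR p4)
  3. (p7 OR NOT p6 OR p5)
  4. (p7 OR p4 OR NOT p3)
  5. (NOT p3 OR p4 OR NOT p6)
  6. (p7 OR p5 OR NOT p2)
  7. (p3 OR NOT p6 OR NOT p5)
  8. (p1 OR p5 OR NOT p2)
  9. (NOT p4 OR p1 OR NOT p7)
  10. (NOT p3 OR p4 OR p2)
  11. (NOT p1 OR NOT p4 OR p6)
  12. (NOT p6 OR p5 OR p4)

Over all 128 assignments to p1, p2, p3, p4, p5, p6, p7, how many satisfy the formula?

Split on p4, then p5.
  p4=T, p5=T: p2 free; 5 ways for (p1,p3,p6,p7) × 2^1 = 10.
  p4=T, p5=F: remaining (p1,p2,p3,p6,p7) ∈ {(T,F,F,T,T); (T,F,T,T,T); (T,T,F,T,T); (T,T,T,T,T)} — 4.
  p4=F, p5=T: p1 free; 5 ways for (p2,p3,p6,p7) × 2^1 = 10.
  p4=F, p5=F: remaining (p1,p2,p3,p6,p7) ∈ {(T,T,F,F,T); (T,T,T,F,T)} — 2.
Total: 10 + 4 + 10 + 2 = 26.

26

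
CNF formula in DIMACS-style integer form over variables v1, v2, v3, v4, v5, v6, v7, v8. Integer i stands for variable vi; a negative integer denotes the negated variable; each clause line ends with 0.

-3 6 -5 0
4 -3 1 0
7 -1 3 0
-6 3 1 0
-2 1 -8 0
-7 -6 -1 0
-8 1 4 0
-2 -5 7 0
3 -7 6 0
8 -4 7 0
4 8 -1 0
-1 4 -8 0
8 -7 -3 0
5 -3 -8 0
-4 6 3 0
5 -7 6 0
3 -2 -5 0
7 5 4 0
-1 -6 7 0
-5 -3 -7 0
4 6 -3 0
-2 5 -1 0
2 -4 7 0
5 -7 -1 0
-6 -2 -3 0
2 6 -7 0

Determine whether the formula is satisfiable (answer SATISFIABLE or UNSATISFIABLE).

SATISFIABLE

Branch on v1: take v1 = False.
Try v2 = False.
For the remaining variables, v3 = False, v4 = False, v5 = True, v6 = False, v7 = False, v8 = False works.
Every clause has at least one true literal under this assignment.
So v1=F, v2=F, v3=F, v4=F, v5=T, v6=F, v7=F, v8=F is a satisfying assignment.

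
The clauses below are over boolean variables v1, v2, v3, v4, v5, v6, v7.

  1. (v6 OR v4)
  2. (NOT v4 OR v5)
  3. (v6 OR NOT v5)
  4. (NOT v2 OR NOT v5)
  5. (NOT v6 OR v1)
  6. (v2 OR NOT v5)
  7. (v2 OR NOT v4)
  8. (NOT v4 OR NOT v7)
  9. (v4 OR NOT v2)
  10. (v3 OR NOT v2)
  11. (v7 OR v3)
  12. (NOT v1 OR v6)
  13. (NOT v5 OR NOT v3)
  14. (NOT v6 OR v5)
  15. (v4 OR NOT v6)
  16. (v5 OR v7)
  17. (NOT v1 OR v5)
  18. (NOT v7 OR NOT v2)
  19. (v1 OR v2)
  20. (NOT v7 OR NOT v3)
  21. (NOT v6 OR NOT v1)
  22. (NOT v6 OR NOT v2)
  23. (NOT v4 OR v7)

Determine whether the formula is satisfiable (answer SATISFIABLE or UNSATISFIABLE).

UNSATISFIABLE

v2 = True:
  propagation gives v5=False, v4=False; an empty clause results — contradiction.
v2 = False:
  propagation gives v5=False, v4=False, v6=True; an empty clause results — contradiction.
Every branch closes, so no satisfying assignment exists.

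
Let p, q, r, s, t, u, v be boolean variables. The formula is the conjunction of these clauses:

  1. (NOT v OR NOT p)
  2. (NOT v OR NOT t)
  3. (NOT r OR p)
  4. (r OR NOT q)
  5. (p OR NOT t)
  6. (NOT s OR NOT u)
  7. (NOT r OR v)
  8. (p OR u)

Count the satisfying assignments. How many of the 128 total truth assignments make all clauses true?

8

Case analysis on p and r:
  p=T, r=T: a clause becomes empty — 0.
  p=T, r=F: t free; 3 ways for (q,s,u,v) × 2^1 = 6.
  p=F, r=T: a clause becomes empty — 0.
  p=F, r=F: remaining (q,s,t,u,v) ∈ {(F,F,F,T,F); (F,F,F,T,T)} — 2.
Total: 0 + 6 + 0 + 2 = 8.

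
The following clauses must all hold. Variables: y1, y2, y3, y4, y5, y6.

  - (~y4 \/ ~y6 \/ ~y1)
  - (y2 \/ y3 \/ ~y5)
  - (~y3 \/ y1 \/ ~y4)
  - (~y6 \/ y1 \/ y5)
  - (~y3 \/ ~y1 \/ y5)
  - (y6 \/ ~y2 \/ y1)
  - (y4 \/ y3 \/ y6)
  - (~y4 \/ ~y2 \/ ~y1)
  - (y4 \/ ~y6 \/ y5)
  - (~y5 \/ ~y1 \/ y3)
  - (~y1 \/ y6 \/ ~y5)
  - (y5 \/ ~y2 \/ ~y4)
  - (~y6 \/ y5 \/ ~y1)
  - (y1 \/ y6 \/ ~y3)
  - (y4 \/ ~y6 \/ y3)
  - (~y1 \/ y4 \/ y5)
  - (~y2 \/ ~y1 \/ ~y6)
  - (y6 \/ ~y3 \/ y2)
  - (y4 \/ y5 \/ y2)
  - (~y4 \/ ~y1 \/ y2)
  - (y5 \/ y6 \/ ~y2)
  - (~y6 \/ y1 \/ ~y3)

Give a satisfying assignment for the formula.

y1 = F  y2 = T  y3 = F  y4 = T  y5 = T  y6 = T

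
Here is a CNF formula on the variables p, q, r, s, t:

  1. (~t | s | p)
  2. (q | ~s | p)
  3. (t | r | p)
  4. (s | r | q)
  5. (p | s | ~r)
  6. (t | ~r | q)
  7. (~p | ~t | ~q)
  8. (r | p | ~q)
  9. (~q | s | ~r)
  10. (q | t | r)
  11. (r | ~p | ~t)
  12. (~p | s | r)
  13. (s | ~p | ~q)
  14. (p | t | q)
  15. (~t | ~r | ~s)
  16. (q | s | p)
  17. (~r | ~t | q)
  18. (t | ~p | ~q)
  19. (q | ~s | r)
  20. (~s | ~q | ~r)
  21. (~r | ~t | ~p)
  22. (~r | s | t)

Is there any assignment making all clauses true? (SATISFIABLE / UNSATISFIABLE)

UNSATISFIABLE

r = True:
  q = True:
    propagation gives s=True; an empty clause results — contradiction.
  q = False:
    propagation gives t=True; an empty clause results — contradiction.
r = False:
  p = True:
    propagation gives t=False, q=True; an empty clause results — contradiction.
  p = False:
    propagation gives t=True, s=True, q=True; an empty clause results — contradiction.
Every branch closes, so no satisfying assignment exists.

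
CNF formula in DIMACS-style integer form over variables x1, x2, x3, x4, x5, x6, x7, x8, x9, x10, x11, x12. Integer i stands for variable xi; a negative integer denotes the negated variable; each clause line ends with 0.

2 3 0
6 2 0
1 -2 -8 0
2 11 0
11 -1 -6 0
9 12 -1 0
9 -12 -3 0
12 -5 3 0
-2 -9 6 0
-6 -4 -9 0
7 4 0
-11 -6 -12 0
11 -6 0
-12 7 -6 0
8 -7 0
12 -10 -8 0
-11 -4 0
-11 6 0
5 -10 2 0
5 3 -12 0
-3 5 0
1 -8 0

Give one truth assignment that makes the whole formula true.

x1=T, x2=T, x3=F, x4=T, x5=T, x6=F, x7=F, x8=F, x9=F, x10=T, x11=F, x12=T

Check each clause:
  1. (x3 || x2) — x2 is true.
  2. (x2 || x6) — x2 is true.
  3. (!x8 || x1 || !x2) — !x8 is true.
  4. (x11 || x2) — x2 is true.
  5. (!x1 || x11 || !x6) — !x6 is true.
  6. (x12 || x9 || !x1) — x12 is true.
  7. (!x3 || !x12 || x9) — !x3 is true.
  8. (x12 || x3 || !x5) — x12 is true.
  9. (!x2 || x6 || !x9) — !x9 is true.
  10. (!x6 || !x9 || !x4) — !x6 is true.
  11. (x7 || x4) — x4 is true.
  12. (!x6 || !x12 || !x11) — !x6 is true.
  13. (x11 || !x6) — !x6 is true.
  14. (x7 || !x12 || !x6) — !x6 is true.
  15. (x8 || !x7) — !x7 is true.
  16. (x12 || !x8 || !x10) — !x8 is true.
  17. (!x11 || !x4) — !x11 is true.
  18. (x6 || !x11) — !x11 is true.
  19. (x5 || !x10 || x2) — x2 is true.
  20. (x3 || !x12 || x5) — x5 is true.
  21. (!x3 || x5) — !x3 is true.
  22. (x1 || !x8) — !x8 is true.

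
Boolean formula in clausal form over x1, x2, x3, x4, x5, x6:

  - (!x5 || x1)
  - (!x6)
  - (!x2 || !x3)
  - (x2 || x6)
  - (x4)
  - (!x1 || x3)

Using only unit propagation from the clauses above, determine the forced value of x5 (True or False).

False

(!x6) stands alone — x6 = False.
(x2 || x6) with x6 = False leaves only x2, so x2 = True.
(!x2 || !x3) with x2 = True leaves only !x3, so x3 = False.
Unit clause (x4) sets x4 = True.
In (x3 || !x1), x3 is now false; !x1 must hold, so x1 = False.
(x1 || !x5): since x1 = False, the clause reduces to (!x5). x5 = False.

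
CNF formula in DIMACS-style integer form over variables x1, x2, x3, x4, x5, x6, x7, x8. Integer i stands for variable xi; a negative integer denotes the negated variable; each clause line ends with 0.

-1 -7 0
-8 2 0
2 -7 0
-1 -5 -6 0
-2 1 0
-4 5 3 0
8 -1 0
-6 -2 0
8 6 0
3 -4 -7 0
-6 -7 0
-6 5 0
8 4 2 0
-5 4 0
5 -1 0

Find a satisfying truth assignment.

x3 occurs only positively in the remaining clauses — set x3 = True.
x7 occurs only negated in the remaining clauses — set x7 = False.
Branch on x1: take x1 = True.
  then x8 is forced to True.
  then x2 is forced to True.
  then x6 is forced to False.
  then x5 is forced to True.
  then x4 is forced to True.
Check each clause:
  1. (!x7 || !x1) — !x7 is true.
  2. (!x8 || x2) — x2 is true.
  3. (x2 || !x7) — !x7 is true.
  4. (!x1 || !x5 || !x6) — !x6 is true.
  5. (!x2 || x1) — x1 is true.
  6. (x3 || x5 || !x4) — x3 is true.
  7. (x8 || !x1) — x8 is true.
  8. (!x2 || !x6) — !x6 is true.
  9. (x8 || x6) — x8 is true.
  10. (!x7 || !x4 || x3) — !x7 is true.
  11. (!x6 || !x7) — !x7 is true.
  12. (!x6 || x5) — !x6 is true.
  13. (x8 || x2 || x4) — x8 is true.
  14. (x4 || !x5) — x4 is true.
  15. (!x1 || x5) — x5 is true.

x1 = True, x2 = True, x3 = True, x4 = True, x5 = True, x6 = False, x7 = False, x8 = True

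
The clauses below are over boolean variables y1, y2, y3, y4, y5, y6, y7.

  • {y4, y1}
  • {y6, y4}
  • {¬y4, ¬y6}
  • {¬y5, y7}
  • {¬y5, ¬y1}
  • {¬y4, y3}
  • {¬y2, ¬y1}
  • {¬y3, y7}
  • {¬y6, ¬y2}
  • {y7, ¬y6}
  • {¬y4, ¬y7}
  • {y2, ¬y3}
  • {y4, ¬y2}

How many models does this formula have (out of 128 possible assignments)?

1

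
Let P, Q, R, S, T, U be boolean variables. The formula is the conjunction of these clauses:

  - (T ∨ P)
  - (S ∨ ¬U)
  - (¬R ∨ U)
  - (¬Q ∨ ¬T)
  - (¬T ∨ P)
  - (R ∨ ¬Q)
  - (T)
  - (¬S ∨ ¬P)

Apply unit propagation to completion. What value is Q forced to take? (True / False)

False

(T) is a unit clause: T = True.
From (¬Q ∨ ¬T) and T = True: Q = False.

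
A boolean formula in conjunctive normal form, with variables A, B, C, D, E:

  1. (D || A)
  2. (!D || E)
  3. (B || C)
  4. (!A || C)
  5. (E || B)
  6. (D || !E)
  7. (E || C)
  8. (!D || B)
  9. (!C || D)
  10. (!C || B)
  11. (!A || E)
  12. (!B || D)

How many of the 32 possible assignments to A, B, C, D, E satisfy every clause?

3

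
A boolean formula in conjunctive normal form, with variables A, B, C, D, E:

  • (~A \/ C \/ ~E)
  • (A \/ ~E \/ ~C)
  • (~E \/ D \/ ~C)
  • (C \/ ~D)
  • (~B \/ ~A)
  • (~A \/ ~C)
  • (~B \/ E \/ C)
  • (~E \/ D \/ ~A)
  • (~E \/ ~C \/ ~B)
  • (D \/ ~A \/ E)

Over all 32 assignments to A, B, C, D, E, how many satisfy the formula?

7

Satisfying assignments:
  A=F B=F C=F D=F E=F
  A=F B=F C=F D=F E=T
  A=F B=F C=T D=F E=F
  A=F B=F C=T D=T E=F
  A=F B=T C=F D=F E=T
  A=F B=T C=T D=F E=F
  A=F B=T C=T D=T E=F
Count: 7.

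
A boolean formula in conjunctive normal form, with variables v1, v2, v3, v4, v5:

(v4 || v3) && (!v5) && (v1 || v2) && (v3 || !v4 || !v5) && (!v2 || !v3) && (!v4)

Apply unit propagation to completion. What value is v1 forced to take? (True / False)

True

Unit clause (!v5) sets v5 = False.
(!v4) stands alone — v4 = False.
In (v3 || v4), v4 is now false; v3 must hold, so v3 = True.
From (!v2 || !v3) and v3 = True: v2 = False.
(v2 || v1): since v2 = False, the clause reduces to (v1). v1 = True.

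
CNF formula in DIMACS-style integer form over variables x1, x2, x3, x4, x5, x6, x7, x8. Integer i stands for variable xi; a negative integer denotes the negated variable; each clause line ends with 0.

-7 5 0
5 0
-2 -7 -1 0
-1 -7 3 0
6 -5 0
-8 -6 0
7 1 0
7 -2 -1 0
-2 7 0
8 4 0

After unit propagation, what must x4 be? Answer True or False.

True

(x5) stands alone — x5 = True.
From (¬x5 ∨ x6) and x5 = True: x6 = True.
In (¬x8 ∨ ¬x6), ¬x6 is now false; ¬x8 must hold, so x8 = False.
(x8 ∨ x4) with x8 = False leaves only x4, so x4 = True.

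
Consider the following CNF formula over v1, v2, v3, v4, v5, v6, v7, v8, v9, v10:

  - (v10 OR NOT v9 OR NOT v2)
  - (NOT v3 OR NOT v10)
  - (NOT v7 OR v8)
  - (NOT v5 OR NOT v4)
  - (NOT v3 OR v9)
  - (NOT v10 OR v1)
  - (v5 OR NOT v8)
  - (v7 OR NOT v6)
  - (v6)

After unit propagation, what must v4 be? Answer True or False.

Unit clause (v6) sets v6 = True.
In (v7 OR NOT v6), NOT v6 is now false; v7 must hold, so v7 = True.
(NOT v7 OR v8): since v7 = True, the clause reduces to (v8). v8 = True.
From (NOT v8 OR v5) and v8 = True: v5 = True.
(NOT v4 OR NOT v5) with v5 = True leaves only NOT v4, so v4 = False.

False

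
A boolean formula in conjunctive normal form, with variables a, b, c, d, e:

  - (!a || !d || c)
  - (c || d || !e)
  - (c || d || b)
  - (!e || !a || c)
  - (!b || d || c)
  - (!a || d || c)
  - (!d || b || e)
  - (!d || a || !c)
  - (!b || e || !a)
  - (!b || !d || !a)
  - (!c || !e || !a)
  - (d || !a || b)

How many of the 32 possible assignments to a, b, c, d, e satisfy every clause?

7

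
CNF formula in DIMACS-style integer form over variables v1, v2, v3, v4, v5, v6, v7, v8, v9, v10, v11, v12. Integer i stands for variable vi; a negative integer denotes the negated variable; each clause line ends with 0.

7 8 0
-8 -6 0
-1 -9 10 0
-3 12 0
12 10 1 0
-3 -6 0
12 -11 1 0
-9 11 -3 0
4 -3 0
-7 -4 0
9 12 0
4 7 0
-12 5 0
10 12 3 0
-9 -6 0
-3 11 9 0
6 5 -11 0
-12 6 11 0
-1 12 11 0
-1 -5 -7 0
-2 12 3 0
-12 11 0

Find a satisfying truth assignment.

Pure literal: v10 appears only positively; assign v10 = True.
Branch on v1: take v1 = False.
For the remaining variables, v2 = True, v3 = False, v4 = True, v5 = True, v6 = False, v7 = False, v8 = True, v9 = False, v11 = True, v12 = True works.
Every clause has at least one true literal under this assignment.
Check each clause:
  1. (v7 || v8) — v8 is true.
  2. (!v6 || !v8) — !v6 is true.
  3. (v10 || !v1 || !v9) — v10 is true.
  4. (!v3 || v12) — v12 is true.
  5. (v10 || v12 || v1) — v10 is true.
  6. (!v6 || !v3) — !v6 is true.
  7. (v1 || !v11 || v12) — v12 is true.
  8. (v11 || !v3 || !v9) — v11 is true.
  9. (v4 || !v3) — v4 is true.
  10. (!v7 || !v4) — !v7 is true.
  11. (v9 || v12) — v12 is true.
  12. (v4 || v7) — v4 is true.
  13. (!v12 || v5) — v5 is true.
  14. (v3 || v10 || v12) — v10 is true.
  15. (!v6 || !v9) — !v6 is true.
  16. (v11 || !v3 || v9) — v11 is true.
  17. (v5 || v6 || !v11) — v5 is true.
  18. (!v12 || v11 || v6) — v11 is true.
  19. (!v1 || v12 || v11) — v11 is true.
  20. (!v1 || !v5 || !v7) — !v7 is true.
  21. (v12 || !v2 || v3) — v12 is true.
  22. (v11 || !v12) — v11 is true.

v1 = 0, v2 = 1, v3 = 0, v4 = 1, v5 = 1, v6 = 0, v7 = 0, v8 = 1, v9 = 0, v10 = 1, v11 = 1, v12 = 1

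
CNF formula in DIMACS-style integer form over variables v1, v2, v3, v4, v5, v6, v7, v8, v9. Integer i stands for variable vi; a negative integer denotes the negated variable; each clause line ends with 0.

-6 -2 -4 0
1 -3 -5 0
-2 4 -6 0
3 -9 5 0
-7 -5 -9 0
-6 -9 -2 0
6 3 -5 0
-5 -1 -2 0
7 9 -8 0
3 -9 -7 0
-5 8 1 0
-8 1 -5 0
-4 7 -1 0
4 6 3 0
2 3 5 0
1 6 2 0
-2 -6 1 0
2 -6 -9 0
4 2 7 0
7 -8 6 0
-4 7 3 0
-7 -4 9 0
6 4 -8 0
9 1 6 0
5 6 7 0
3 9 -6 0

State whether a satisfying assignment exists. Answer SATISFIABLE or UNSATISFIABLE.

SATISFIABLE

Set v1 = False and propagate.
For the remaining variables, v2 = True, v3 = True, v4 = False, v5 = False, v6 = False, v7 = True, v8 = False, v9 = True works.
So v1=F, v2=T, v3=T, v4=F, v5=F, v6=F, v7=T, v8=F, v9=T is a satisfying assignment.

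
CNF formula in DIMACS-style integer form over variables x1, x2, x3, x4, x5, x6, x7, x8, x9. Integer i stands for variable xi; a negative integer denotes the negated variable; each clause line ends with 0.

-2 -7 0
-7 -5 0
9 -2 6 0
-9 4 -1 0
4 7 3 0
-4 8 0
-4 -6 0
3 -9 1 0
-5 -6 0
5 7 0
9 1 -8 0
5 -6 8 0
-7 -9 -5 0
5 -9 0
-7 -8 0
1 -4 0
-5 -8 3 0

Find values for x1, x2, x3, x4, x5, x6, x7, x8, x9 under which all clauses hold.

x1=T  x2=F  x3=T  x4=F  x5=T  x6=F  x7=F  x8=T  x9=F

Check each clause:
  1. {¬x7, ¬x2} — ¬x7 is true.
  2. {¬x5, ¬x7} — ¬x7 is true.
  3. {¬x2, x9, x6} — ¬x2 is true.
  4. {x4, ¬x1, ¬x9} — ¬x9 is true.
  5. {x7, x3, x4} — x3 is true.
  6. {x8, ¬x4} — x8 is true.
  7. {¬x6, ¬x4} — ¬x6 is true.
  8. {x3, x1, ¬x9} — x1 is true.
  9. {¬x5, ¬x6} — ¬x6 is true.
  10. {x7, x5} — x5 is true.
  11. {¬x8, x9, x1} — x1 is true.
  12. {x8, x5, ¬x6} — x8 is true.
  13. {¬x9, ¬x7, ¬x5} — ¬x7 is true.
  14. {x5, ¬x9} — x5 is true.
  15. {¬x8, ¬x7} — ¬x7 is true.
  16. {x1, ¬x4} — x1 is true.
  17. {¬x8, x3, ¬x5} — x3 is true.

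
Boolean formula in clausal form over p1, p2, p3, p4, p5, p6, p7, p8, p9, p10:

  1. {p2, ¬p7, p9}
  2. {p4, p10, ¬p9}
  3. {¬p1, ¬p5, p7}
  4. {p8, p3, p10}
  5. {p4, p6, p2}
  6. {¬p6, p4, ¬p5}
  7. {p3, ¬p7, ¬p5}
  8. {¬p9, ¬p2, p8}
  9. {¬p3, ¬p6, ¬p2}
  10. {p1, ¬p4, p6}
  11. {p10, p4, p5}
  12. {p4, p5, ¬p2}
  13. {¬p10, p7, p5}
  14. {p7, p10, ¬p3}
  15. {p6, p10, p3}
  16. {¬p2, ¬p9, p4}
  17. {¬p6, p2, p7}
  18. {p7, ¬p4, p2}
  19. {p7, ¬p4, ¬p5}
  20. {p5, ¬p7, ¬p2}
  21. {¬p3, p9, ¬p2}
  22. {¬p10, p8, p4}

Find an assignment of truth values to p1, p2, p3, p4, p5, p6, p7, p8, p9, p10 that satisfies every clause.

p1=False  p2=True  p3=False  p4=True  p5=False  p6=True  p7=False  p8=True  p9=True  p10=False

Check each clause:
  1. {p9, ¬p7, p2} — ¬p7 is true.
  2. {p4, ¬p9, p10} — p4 is true.
  3. {¬p5, ¬p1, p7} — ¬p5 is true.
  4. {p10, p3, p8} — p8 is true.
  5. {p6, p4, p2} — p2 is true.
  6. {p4, ¬p5, ¬p6} — ¬p5 is true.
  7. {¬p7, p3, ¬p5} — ¬p7 is true.
  8. {¬p9, ¬p2, p8} — p8 is true.
  9. {¬p3, ¬p2, ¬p6} — ¬p3 is true.
  10. {¬p4, p6, p1} — p6 is true.
  11. {p10, p4, p5} — p4 is true.
  12. {¬p2, p4, p5} — p4 is true.
  13. {¬p10, p5, p7} — ¬p10 is true.
  14. {p10, ¬p3, p7} — ¬p3 is true.
  15. {p6, p3, p10} — p6 is true.
  16. {¬p2, p4, ¬p9} — p4 is true.
  17. {p2, p7, ¬p6} — p2 is true.
  18. {p7, ¬p4, p2} — p2 is true.
  19. {¬p5, p7, ¬p4} — ¬p5 is true.
  20. {¬p2, p5, ¬p7} — ¬p7 is true.
  21. {¬p3, ¬p2, p9} — p9 is true.
  22. {p8, ¬p10, p4} — p8 is true.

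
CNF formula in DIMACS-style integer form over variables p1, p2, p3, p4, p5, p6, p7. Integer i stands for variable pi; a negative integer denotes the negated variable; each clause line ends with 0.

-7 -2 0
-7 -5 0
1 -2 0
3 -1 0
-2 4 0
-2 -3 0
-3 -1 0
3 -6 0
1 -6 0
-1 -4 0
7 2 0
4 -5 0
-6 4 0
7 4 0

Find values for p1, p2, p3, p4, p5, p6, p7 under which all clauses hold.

p1=0, p2=0, p3=1, p4=1, p5=0, p6=0, p7=1

Check each clause:
  1. (~p2 | ~p7) — ~p2 is true.
  2. (~p5 | ~p7) — ~p5 is true.
  3. (~p2 | p1) — ~p2 is true.
  4. (~p1 | p3) — p3 is true.
  5. (~p2 | p4) — p4 is true.
  6. (~p3 | ~p2) — ~p2 is true.
  7. (~p3 | ~p1) — ~p1 is true.
  8. (p3 | ~p6) — ~p6 is true.
  9. (~p6 | p1) — ~p6 is true.
  10. (~p4 | ~p1) — ~p1 is true.
  11. (p2 | p7) — p7 is true.
  12. (~p5 | p4) — ~p5 is true.
  13. (p4 | ~p6) — ~p6 is true.
  14. (p4 | p7) — p4 is true.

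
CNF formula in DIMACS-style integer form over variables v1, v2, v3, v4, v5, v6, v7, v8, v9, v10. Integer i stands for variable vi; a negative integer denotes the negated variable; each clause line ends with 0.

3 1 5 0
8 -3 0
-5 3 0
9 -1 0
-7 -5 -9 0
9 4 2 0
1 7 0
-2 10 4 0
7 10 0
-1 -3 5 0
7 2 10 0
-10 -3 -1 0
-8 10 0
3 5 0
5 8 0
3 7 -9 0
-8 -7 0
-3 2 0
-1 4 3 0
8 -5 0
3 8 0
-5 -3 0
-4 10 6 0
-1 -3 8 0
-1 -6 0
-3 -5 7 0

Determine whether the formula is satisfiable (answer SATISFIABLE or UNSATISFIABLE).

UNSATISFIABLE

v3 = True:
  propagation gives v8=True, v10=True, v1=False, v7=True; an empty clause results — contradiction.
v3 = False:
  propagation gives v5=False; an empty clause results — contradiction.
Every branch closes, so no satisfying assignment exists.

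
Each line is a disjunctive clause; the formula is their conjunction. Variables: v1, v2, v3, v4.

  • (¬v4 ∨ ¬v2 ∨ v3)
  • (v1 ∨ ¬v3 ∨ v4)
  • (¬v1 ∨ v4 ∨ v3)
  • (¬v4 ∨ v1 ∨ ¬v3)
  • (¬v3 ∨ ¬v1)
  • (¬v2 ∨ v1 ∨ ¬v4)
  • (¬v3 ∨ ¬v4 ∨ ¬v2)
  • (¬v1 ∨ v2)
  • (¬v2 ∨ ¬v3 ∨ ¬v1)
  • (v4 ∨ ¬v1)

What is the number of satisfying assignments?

The models are:
  v1=0 v2=0 v3=0 v4=0
  v1=0 v2=0 v3=0 v4=1
  v1=0 v2=1 v3=0 v4=0
Count: 3.

3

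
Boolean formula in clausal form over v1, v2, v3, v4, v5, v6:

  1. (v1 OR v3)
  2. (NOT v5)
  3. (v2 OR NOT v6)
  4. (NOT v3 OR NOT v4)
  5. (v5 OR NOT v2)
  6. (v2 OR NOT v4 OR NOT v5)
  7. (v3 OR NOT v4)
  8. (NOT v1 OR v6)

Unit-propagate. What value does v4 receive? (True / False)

False

(NOT v5) stands alone — v5 = False.
(NOT v2 OR v5) with v5 = False leaves only NOT v2, so v2 = False.
From (v2 OR NOT v6) and v2 = False: v6 = False.
(NOT v1 OR v6) with v6 = False leaves only NOT v1, so v1 = False.
From (v1 OR v3) and v1 = False: v3 = True.
(NOT v3 OR NOT v4) with v3 = True leaves only NOT v4, so v4 = False.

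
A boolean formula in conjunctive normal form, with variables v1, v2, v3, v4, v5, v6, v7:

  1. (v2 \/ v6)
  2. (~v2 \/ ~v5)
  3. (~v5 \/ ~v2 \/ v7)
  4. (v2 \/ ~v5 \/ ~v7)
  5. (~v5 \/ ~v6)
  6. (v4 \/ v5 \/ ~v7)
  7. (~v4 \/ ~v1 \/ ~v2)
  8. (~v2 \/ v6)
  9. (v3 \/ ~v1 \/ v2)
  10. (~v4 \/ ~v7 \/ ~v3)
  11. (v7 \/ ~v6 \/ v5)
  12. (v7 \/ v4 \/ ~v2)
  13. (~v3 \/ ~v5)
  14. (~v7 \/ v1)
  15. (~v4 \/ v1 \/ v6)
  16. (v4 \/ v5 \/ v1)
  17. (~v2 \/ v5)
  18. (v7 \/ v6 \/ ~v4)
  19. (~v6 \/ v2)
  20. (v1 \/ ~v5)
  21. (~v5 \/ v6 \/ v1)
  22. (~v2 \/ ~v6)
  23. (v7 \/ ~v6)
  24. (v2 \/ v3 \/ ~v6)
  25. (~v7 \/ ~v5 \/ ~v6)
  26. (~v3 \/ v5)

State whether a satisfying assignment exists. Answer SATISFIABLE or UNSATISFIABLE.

v5 = True:
  propagation gives v2=False, v6=True; an empty clause results — contradiction.
v5 = False:
  propagation gives v2=False, v6=True; an empty clause results — contradiction.
Every branch closes, so no satisfying assignment exists.

UNSATISFIABLE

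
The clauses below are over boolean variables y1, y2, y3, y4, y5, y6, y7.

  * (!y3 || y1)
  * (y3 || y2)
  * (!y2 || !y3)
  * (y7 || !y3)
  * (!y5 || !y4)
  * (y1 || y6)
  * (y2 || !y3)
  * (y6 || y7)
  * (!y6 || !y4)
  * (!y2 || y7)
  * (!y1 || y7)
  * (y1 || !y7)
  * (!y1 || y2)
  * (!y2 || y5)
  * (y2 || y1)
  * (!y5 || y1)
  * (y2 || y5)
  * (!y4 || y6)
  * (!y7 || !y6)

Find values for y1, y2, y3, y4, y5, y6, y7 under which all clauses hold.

y1=T  y2=T  y3=F  y4=F  y5=T  y6=F  y7=T

Check each clause:
  1. (!y3 || y1) — y1 is true.
  2. (y2 || y3) — y2 is true.
  3. (!y2 || !y3) — !y3 is true.
  4. (!y3 || y7) — !y3 is true.
  5. (!y5 || !y4) — !y4 is true.
  6. (y1 || y6) — y1 is true.
  7. (!y3 || y2) — y2 is true.
  8. (y6 || y7) — y7 is true.
  9. (!y4 || !y6) — !y6 is true.
  10. (!y2 || y7) — y7 is true.
  11. (!y1 || y7) — y7 is true.
  12. (!y7 || y1) — y1 is true.
  13. (y2 || !y1) — y2 is true.
  14. (y5 || !y2) — y5 is true.
  15. (y2 || y1) — y1 is true.
  16. (!y5 || y1) — y1 is true.
  17. (y5 || y2) — y2 is true.
  18. (y6 || !y4) — !y4 is true.
  19. (!y7 || !y6) — !y6 is true.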